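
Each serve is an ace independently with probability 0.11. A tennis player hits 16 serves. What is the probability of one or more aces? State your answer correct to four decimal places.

P(at least one) = 1 − P(none) = 1 − (1 − 0.11)^16
= 1 − 0.154967 = 0.845033

0.8450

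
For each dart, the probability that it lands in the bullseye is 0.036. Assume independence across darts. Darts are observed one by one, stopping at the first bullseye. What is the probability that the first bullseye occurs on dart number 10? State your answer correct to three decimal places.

0.026

Geometric (trials to first success), p = 0.036.
P(Y = 10) = (1−p)^9 · p = 0.71894 · 0.036 = 0.02588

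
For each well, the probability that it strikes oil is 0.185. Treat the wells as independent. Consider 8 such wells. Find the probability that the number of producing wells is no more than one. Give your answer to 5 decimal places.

X ~ Binomial(8, 0.185); P(X ≤ 1) = Σ C(8,k) p^k (1−p)^(8−k) over k:
  k=0: C(8,0)·0.185^0·0.815^8 = 0.1946529
  k=1: C(8,1)·0.185^1·0.815^7 = 0.3534801
Total = 0.5481330

0.54813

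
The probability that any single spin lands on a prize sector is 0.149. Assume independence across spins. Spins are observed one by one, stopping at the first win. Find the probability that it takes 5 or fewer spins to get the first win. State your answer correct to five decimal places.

Y = number of spins to the first success; geometric, p = 0.149.
P(Y ≤ 5) = 1 − (1−p)^5 = 1 − 0.4463215 = 0.5536785

0.55368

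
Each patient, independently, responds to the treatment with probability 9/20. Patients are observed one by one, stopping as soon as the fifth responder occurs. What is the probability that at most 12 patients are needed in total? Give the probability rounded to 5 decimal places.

0.69557

Finishing within 12 patients ⇔ at least 5 successes in the first 12. With X ~ Binomial(12, 0.45), P(Y ≤ 12) = 1 − P(X ≤ 4).
  k=0: C(12,0)·0.45^0·0.55^12 = 0.0007662
  k=1: C(12,1)·0.45^1·0.55^11 = 0.0075229
  k=2: C(12,2)·0.45^2·0.55^10 = 0.0338529
  k=3: C(12,3)·0.45^3·0.55^9 = 0.0923261
  k=4: C(12,4)·0.45^4·0.55^8 = 0.1699639
1 − 0.3044320 = 0.6955680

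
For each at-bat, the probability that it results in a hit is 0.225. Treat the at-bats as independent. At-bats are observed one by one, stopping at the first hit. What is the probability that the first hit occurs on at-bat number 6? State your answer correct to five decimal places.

Geometric (trials to first success), p = 0.225.
P(Y = 6) = (1−p)^5 · p = 0.27958 · 0.225 = 0.0629058

0.06291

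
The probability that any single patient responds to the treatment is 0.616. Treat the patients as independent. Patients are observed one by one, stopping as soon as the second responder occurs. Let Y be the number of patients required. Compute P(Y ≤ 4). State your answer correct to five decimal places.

Finishing within 4 patients ⇔ at least 2 successes in the first 4. With X ~ Binomial(4, 0.616), P(Y ≤ 4) = 1 − P(X ≤ 1).
  k=0: C(4,0)·0.616^0·0.384^4 = 0.0217433
  k=1: C(4,1)·0.616^1·0.384^3 = 0.1395193
1 − 0.1612626 = 0.8387374

0.83874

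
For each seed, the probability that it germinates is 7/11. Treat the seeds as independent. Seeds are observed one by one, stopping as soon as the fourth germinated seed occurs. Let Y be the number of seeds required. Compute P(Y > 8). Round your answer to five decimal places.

0.12256

Needing more than 8 seeds ⇔ fewer than 4 successes in the first 8. With X ~ Binomial(8, 0.636364), P(Y > 8) = P(X ≤ 3).
  k=0: C(8,0)·0.636364^0·0.363636^8 = 0.0003057
  k=1: C(8,1)·0.636364^1·0.363636^7 = 0.0042802
  k=2: C(8,2)·0.636364^2·0.363636^6 = 0.0262164
  k=3: C(8,3)·0.636364^3·0.363636^5 = 0.0917573
P(X ≤ 3) = 0.1225596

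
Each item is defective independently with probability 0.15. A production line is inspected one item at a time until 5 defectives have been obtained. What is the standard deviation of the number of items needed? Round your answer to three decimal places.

13.744

Y = total items until the fifth success; negative binomial with r=5, p=0.15.
SD(Y) = √[r(1−p)/p²] = √(188.88889) = 13.74369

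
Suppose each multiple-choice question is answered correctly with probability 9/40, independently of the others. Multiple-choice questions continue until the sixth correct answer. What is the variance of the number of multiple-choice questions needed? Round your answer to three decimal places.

Y = total multiple-choice questions until the sixth success; negative binomial with r=6, p=0.225.
Var(Y) = r(1−p)/p² = 6·0.775 / 0.225² = 91.85185

91.852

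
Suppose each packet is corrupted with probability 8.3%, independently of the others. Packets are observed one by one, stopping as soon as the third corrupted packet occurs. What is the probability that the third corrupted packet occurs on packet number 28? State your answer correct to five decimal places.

0.02300

Y = trial on which the third success occurs; negative binomial, r=3, p=0.083.
P(Y=28) = C(27,2) · p^3 · (1−p)^25
= 351 · 0.00057179 · 0.11461 = 0.0230025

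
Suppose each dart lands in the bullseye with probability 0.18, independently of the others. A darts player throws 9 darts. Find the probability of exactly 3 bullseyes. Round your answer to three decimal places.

0.149

X ~ Binomial(n=9, p=0.18).
P(X=3) = C(9,3) · p^3 · (1−p)^6
= 84 · 0.005832 · 0.30401 = 0.14893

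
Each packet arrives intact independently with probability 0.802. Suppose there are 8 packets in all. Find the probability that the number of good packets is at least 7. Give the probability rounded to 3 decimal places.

0.509

X ~ Binomial(8, 0.802); P(X ≥ 7) = Σ C(8,k) p^k (1−p)^(8−k) over k:
  k=7: C(8,7)·0.802^7·0.198^1 = 0.33805
  k=8: C(8,8)·0.802^8·0.198^0 = 0.17116
Total = 0.50920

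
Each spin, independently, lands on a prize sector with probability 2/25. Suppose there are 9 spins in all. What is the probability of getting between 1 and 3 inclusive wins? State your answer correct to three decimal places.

0.524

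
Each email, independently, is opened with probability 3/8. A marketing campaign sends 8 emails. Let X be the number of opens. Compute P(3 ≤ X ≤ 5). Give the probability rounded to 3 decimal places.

0.594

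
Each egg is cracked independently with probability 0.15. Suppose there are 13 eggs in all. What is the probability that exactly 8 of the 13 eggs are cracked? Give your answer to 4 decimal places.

X ~ Binomial(n=13, p=0.15).
P(X=8) = C(13,8) · p^8 · (1−p)^5
= 1287 · 2.5629e-07 · 0.44371 = 0.000146

0.0001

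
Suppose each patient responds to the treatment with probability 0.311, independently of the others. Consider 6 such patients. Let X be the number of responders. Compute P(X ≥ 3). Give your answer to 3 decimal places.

0.276

X ~ Binomial(6, 0.311); P(X ≥ 3) = Σ C(6,k) p^k (1−p)^(6−k) over k:
  k=3: C(6,3)·0.311^3·0.689^3 = 0.19677
  k=4: C(6,4)·0.311^4·0.689^2 = 0.06661
  k=5: C(6,5)·0.311^5·0.689^1 = 0.01203
  k=6: C(6,6)·0.311^6·0.689^0 = 0.00090
Total = 0.27632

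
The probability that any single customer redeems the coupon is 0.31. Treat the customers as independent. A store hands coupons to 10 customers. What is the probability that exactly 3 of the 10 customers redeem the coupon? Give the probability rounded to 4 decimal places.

X ~ Binomial(n=10, p=0.31).
P(X=3) = C(10,3) · p^3 · (1−p)^7
= 120 · 0.029791 · 0.074464 = 0.266201

0.2662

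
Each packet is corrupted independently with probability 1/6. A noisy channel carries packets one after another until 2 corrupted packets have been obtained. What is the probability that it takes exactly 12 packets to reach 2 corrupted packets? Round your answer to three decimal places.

0.049

Y = trial on which the second success occurs; negative binomial, r=2, p=0.166667.
P(Y=12) = C(11,1) · p^2 · (1−p)^10
= 11 · 0.027778 · 0.16151 = 0.04935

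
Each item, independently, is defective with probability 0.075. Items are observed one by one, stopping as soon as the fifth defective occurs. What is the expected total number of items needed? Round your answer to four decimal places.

66.6667

Y = total items until the fifth success; negative binomial with r=5, p=0.075.
E[Y] = r / p = 5 / 0.075 = 66.666667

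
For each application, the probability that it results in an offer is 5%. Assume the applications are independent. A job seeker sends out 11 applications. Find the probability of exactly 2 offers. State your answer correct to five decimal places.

X ~ Binomial(n=11, p=0.05).
P(X=2) = C(11,2) · p^2 · (1−p)^9
= 55 · 0.0025 · 0.63025 = 0.0866593

0.08666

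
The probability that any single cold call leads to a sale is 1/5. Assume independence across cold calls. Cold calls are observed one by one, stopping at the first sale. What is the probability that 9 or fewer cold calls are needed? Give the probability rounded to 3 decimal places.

Y = number of cold calls to the first success; geometric, p = 0.20.
P(Y ≤ 9) = 1 − (1−p)^9 = 1 − 0.13422 = 0.86578

0.866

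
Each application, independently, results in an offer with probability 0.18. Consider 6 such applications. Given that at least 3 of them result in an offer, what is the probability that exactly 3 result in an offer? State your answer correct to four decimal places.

X ~ Binomial(6, 0.18). Want P(X=3 | X≥3) = P(X=3) / P(X≥3).
P(X=3) = C(6,3)·0.18^3·0.82^3 = 0.064312
P(X≥3) = 1 − 0.304007 − 0.400399 − 0.219731 = 0.075863
Ratio = 0.064312 / 0.075863 = 0.847732

0.8477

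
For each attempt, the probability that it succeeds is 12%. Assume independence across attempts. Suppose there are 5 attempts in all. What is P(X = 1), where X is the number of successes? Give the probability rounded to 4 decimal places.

0.3598

X ~ Binomial(n=5, p=0.12).
P(X=1) = C(5,1) · p^1 · (1−p)^4
= 5 · 0.12 · 0.5997 = 0.359817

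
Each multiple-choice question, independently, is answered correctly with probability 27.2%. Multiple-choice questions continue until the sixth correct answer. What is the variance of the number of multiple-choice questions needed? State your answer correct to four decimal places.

Y = total multiple-choice questions until the sixth success; negative binomial with r=6, p=0.272.
Var(Y) = r(1−p)/p² = 6·0.728 / 0.272² = 59.039792

59.0398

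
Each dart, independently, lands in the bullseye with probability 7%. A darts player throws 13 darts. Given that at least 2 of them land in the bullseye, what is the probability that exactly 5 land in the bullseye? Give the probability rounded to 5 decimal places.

0.00527

X ~ Binomial(13, 0.07). Want P(X=5 | X≥2) = P(X=5) / P(X≥2).
P(X=5) = C(13,5)·0.07^5·0.93^8 = 0.0012104
P(X≥2) = 1 − 0.3892946 − 0.3809226 = 0.2297828
Ratio = 0.0012104 / 0.2297828 = 0.0052676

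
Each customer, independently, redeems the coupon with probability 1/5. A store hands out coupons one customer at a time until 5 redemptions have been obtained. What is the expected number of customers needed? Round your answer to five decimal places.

25.00000

Y = total customers until the fifth success; negative binomial with r=5, p=0.20.
E[Y] = r / p = 5 / 0.20 = 25.0000000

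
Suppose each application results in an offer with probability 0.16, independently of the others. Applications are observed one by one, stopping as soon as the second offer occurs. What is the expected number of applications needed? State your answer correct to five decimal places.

12.50000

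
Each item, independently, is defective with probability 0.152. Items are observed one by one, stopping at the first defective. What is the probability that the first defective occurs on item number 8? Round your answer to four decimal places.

0.0479

Geometric (trials to first success), p = 0.152.
P(Y = 8) = (1−p)^7 · p = 0.31533 · 0.152 = 0.047931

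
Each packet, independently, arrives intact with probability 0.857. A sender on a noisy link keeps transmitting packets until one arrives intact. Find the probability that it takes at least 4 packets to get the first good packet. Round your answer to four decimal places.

0.0029

Y = number of packets to the first success; geometric, p = 0.857.
P(Y > 3) = P(first 3 all fail) = (1−p)^3 = 0.002924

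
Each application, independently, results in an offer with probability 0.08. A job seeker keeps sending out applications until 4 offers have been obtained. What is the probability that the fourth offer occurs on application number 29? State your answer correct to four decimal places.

0.0167

Y = trial on which the fourth success occurs; negative binomial, r=4, p=0.08.
P(Y=29) = C(28,3) · p^4 · (1−p)^25
= 3276 · 4.096e-05 · 0.12436 = 0.016688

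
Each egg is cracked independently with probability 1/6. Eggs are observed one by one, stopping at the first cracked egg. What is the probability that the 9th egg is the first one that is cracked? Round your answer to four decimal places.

Geometric (trials to first success), p = 0.166667.
P(Y = 9) = (1−p)^8 · p = 0.23257 · 0.166667 = 0.038761

0.0388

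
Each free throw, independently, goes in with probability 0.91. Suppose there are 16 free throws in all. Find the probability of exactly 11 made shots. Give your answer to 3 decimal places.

X ~ Binomial(n=16, p=0.91).
P(X=11) = C(16,11) · p^11 · (1−p)^5
= 4368 · 0.35437 · 5.9049e-06 = 0.00914

0.009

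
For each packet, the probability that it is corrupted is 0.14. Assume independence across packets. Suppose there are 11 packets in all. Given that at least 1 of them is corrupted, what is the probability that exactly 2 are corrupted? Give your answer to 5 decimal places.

0.34260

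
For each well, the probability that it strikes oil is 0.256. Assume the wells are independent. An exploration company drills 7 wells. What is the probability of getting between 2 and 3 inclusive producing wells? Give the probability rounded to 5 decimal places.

X ~ Binomial(7, 0.256); P(2 ≤ X ≤ 3) = Σ C(7,k) p^k (1−p)^(7−k) over k:
  k=2: C(7,2)·0.256^2·0.744^5 = 0.3137357
  k=3: C(7,3)·0.256^3·0.744^4 = 0.1799201
Total = 0.4936558

0.49366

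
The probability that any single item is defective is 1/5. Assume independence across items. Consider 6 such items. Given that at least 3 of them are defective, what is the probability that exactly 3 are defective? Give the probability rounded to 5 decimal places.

X ~ Binomial(6, 0.20). Want P(X=3 | X≥3) = P(X=3) / P(X≥3).
P(X=3) = C(6,3)·0.20^3·0.80^3 = 0.0819200
P(X≥3) = 1 − 0.2621440 − 0.3932160 − 0.2457600 = 0.0988800
Ratio = 0.0819200 / 0.0988800 = 0.8284790

0.82848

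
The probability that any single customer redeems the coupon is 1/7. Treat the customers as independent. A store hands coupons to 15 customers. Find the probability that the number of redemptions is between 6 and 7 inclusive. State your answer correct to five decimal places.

X ~ Binomial(15, 0.142857); P(6 ≤ X ≤ 7) = Σ C(15,k) p^k (1−p)^(15−k) over k:
  k=6: C(15,6)·0.142857^6·0.857143^9 = 0.0106242
  k=7: C(15,7)·0.142857^7·0.857143^8 = 0.0022766
Total = 0.0129008

0.01290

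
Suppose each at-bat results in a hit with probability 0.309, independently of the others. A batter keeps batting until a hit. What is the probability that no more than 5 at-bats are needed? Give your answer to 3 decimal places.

Y = number of at-bats to the first success; geometric, p = 0.309.
P(Y ≤ 5) = 1 − (1−p)^5 = 1 − 0.15754 = 0.84246

0.842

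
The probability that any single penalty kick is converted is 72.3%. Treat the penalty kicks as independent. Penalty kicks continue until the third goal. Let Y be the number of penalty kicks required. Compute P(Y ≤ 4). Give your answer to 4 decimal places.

Finishing within 4 penalty kicks ⇔ at least 3 successes in the first 4. With X ~ Binomial(4, 0.723), P(Y ≤ 4) = 1 − P(X ≤ 2).
  k=0: C(4,0)·0.723^0·0.277^4 = 0.005887
  k=1: C(4,1)·0.723^1·0.277^3 = 0.061466
  k=2: C(4,2)·0.723^2·0.277^2 = 0.240651
1 − 0.308005 = 0.691995

0.6920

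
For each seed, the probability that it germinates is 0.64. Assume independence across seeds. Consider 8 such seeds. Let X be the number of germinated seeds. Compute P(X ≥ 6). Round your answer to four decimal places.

0.4042

X ~ Binomial(8, 0.64); P(X ≥ 6) = Σ C(8,k) p^k (1−p)^(8−k) over k:
  k=6: C(8,6)·0.64^6·0.36^2 = 0.249369
  k=7: C(8,7)·0.64^7·0.36^1 = 0.126664
  k=8: C(8,8)·0.64^8·0.36^0 = 0.028147
Total = 0.404180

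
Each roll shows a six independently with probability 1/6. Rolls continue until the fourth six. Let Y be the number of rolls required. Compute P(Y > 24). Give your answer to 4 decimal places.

Needing more than 24 rolls ⇔ fewer than 4 successes in the first 24. With X ~ Binomial(24, 0.166667), P(Y > 24) = P(X ≤ 3).
  k=0: C(24,0)·0.166667^0·0.833333^24 = 0.012579
  k=1: C(24,1)·0.166667^1·0.833333^23 = 0.060380
  k=2: C(24,2)·0.166667^2·0.833333^22 = 0.138873
  k=3: C(24,3)·0.166667^3·0.833333^21 = 0.203681
P(X ≤ 3) = 0.415513

0.4155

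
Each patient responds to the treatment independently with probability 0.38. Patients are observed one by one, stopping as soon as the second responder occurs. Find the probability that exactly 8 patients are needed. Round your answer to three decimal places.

0.057

Y = trial on which the second success occurs; negative binomial, r=2, p=0.38.
P(Y=8) = C(7,1) · p^2 · (1−p)^6
= 7 · 0.1444 · 0.0568 = 0.05741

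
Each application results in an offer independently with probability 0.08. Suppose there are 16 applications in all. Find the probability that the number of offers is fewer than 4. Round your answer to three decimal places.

X ~ Binomial(16, 0.08); P(X ≤ 3) = Σ C(16,k) p^k (1−p)^(16−k) over k:
  k=0: C(16,0)·0.08^0·0.92^16 = 0.26339
  k=1: C(16,1)·0.08^1·0.92^15 = 0.36646
  k=2: C(16,2)·0.08^2·0.92^14 = 0.23900
  k=3: C(16,3)·0.08^3·0.92^13 = 0.09698
Total = 0.96583

0.966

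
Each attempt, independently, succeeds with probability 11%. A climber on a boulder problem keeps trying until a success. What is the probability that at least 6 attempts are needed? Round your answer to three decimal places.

0.558

Y = number of attempts to the first success; geometric, p = 0.11.
P(Y > 5) = P(first 5 all fail) = (1−p)^5 = 0.55841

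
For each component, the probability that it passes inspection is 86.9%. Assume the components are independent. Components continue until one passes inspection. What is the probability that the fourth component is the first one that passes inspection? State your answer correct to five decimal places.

Geometric (trials to first success), p = 0.869.
P(Y = 4) = (1−p)^3 · p = 0.0022481 · 0.869 = 0.0019536

0.00195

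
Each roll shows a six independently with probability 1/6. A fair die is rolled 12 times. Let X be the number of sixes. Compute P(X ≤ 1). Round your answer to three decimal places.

0.381

X ~ Binomial(12, 0.166667); P(X ≤ 1) = Σ C(12,k) p^k (1−p)^(12−k) over k:
  k=0: C(12,0)·0.166667^0·0.833333^12 = 0.11216
  k=1: C(12,1)·0.166667^1·0.833333^11 = 0.26918
Total = 0.38133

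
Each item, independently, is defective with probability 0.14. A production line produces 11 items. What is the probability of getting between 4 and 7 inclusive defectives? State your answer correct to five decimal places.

0.05599

X ~ Binomial(11, 0.14); P(4 ≤ X ≤ 7) = Σ C(11,k) p^k (1−p)^(11−k) over k:
  k=4: C(11,4)·0.14^4·0.86^7 = 0.0441078
  k=5: C(11,5)·0.14^5·0.86^6 = 0.0100525
  k=6: C(11,6)·0.14^6·0.86^5 = 0.0016364
  k=7: C(11,7)·0.14^7·0.86^4 = 0.0001903
Total = 0.0559870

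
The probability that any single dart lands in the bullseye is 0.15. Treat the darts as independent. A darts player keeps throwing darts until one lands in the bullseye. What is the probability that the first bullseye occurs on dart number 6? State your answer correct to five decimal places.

0.06656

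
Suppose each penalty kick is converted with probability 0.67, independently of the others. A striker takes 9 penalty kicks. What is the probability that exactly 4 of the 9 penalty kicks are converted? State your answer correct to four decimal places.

X ~ Binomial(n=9, p=0.67).
P(X=4) = C(9,4) · p^4 · (1−p)^5
= 126 · 0.20151 · 0.0039135 = 0.099366

0.0994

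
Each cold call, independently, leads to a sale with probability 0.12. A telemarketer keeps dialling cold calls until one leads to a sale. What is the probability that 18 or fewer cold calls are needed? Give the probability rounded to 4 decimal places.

Y = number of cold calls to the first success; geometric, p = 0.12.
P(Y ≤ 18) = 1 − (1−p)^18 = 1 − 0.100159 = 0.899841

0.8998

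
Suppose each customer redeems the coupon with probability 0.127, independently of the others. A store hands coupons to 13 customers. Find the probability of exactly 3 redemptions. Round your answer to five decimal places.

0.15063

X ~ Binomial(n=13, p=0.127).
P(X=3) = C(13,3) · p^3 · (1−p)^10
= 286 · 0.0020484 · 0.25712 = 0.1506328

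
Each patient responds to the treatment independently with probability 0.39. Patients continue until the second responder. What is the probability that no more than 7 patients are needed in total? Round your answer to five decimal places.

0.82792

Finishing within 7 patients ⇔ at least 2 successes in the first 7. With X ~ Binomial(7, 0.39), P(Y ≤ 7) = 1 − P(X ≤ 1).
  k=0: C(7,0)·0.39^0·0.61^7 = 0.0314274
  k=1: C(7,1)·0.39^1·0.61^6 = 0.1406506
1 − 0.1720781 = 0.8279219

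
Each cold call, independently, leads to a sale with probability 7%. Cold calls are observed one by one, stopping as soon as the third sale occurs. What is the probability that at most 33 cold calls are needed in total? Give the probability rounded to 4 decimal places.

Finishing within 33 cold calls ⇔ at least 3 successes in the first 33. With X ~ Binomial(33, 0.07), P(Y ≤ 33) = 1 − P(X ≤ 2).
  k=0: C(33,0)·0.07^0·0.93^33 = 0.091188
  k=1: C(33,1)·0.07^1·0.93^32 = 0.226499
  k=2: C(33,2)·0.07^2·0.93^31 = 0.272773
1 − 0.590460 = 0.409540

0.4095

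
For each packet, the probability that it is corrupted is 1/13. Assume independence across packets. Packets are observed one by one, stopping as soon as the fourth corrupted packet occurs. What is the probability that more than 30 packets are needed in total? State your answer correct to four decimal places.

Needing more than 30 packets ⇔ fewer than 4 successes in the first 30. With X ~ Binomial(30, 0.076923), P(Y > 30) = P(X ≤ 3).
  k=0: C(30,0)·0.076923^0·0.923077^30 = 0.090602
  k=1: C(30,1)·0.076923^1·0.923077^29 = 0.226504
  k=2: C(30,2)·0.076923^2·0.923077^28 = 0.273693
  k=3: C(30,3)·0.076923^3·0.923077^27 = 0.212872
P(X ≤ 3) = 0.803671

0.8037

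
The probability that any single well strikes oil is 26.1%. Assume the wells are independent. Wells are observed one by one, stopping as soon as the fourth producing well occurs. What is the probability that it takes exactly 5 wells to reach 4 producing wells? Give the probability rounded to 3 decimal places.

0.014

Y = trial on which the fourth success occurs; negative binomial, r=4, p=0.261.
P(Y=5) = C(4,3) · p^4 · (1−p)^1
= 4 · 0.0046405 · 0.739 = 0.01372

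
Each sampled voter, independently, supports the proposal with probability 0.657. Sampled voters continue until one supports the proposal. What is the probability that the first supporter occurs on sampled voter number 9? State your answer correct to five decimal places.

Geometric (trials to first success), p = 0.657.
P(Y = 9) = (1−p)^8 · p = 0.00019158 · 0.657 = 0.0001259

0.00013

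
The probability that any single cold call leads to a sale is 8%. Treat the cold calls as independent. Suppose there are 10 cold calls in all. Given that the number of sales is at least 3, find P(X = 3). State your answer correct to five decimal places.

0.85524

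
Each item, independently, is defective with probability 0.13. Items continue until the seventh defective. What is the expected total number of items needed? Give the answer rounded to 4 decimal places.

53.8462

Y = total items until the seventh success; negative binomial with r=7, p=0.13.
E[Y] = r / p = 7 / 0.13 = 53.846154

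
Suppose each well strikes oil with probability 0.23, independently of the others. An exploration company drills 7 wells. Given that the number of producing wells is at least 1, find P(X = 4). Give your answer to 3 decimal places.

0.053

X ~ Binomial(7, 0.23). Want P(X=4 | X≥1) = P(X=4) / P(X≥1).
P(X=4) = C(7,4)·0.23^4·0.77^3 = 0.04471
P(X≥1) = 1 − 0.16049 = 0.83951
Ratio = 0.04471 / 0.83951 = 0.05326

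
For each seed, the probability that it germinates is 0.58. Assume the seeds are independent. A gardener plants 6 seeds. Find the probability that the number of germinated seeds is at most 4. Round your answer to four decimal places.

0.7965

X ~ Binomial(6, 0.58); P(X ≤ 4) = Σ C(6,k) p^k (1−p)^(6−k) over k:
  k=0: C(6,0)·0.58^0·0.42^6 = 0.005489
  k=1: C(6,1)·0.58^1·0.42^5 = 0.045481
  k=2: C(6,2)·0.58^2·0.42^4 = 0.157016
  k=3: C(6,3)·0.58^3·0.42^3 = 0.289109
  k=4: C(6,4)·0.58^4·0.42^2 = 0.299434
Total = 0.796529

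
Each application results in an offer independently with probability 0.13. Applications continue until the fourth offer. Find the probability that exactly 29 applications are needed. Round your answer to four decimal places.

Y = trial on which the fourth success occurs; negative binomial, r=4, p=0.13.
P(Y=29) = C(28,3) · p^4 · (1−p)^25
= 3276 · 0.00028561 · 0.03076 = 0.028781

0.0288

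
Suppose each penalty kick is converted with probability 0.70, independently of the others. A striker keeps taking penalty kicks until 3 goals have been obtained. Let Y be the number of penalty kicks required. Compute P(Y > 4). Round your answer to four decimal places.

Needing more than 4 penalty kicks ⇔ fewer than 3 successes in the first 4. With X ~ Binomial(4, 0.70), P(Y > 4) = P(X ≤ 2).
  k=0: C(4,0)·0.70^0·0.30^4 = 0.008100
  k=1: C(4,1)·0.70^1·0.30^3 = 0.075600
  k=2: C(4,2)·0.70^2·0.30^2 = 0.264600
P(X ≤ 2) = 0.348300

0.3483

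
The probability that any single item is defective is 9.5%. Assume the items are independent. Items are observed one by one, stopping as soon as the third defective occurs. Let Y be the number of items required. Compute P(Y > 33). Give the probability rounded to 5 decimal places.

0.38150

Needing more than 33 items ⇔ fewer than 3 successes in the first 33. With X ~ Binomial(33, 0.095), P(Y > 33) = P(X ≤ 2).
  k=0: C(33,0)·0.095^0·0.905^33 = 0.0371025
  k=1: C(33,1)·0.095^1·0.905^32 = 0.1285263
  k=2: C(33,2)·0.095^2·0.905^31 = 0.2158674
P(X ≤ 2) = 0.3814962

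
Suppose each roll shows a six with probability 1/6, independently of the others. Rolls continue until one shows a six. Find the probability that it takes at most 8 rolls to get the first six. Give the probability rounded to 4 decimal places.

Y = number of rolls to the first success; geometric, p = 0.166667.
P(Y ≤ 8) = 1 − (1−p)^8 = 1 − 0.232568 = 0.767432

0.7674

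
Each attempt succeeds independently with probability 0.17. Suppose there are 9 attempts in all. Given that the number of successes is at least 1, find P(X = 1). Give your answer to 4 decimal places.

0.4238

X ~ Binomial(9, 0.17). Want P(X=1 | X≥1) = P(X=1) / P(X≥1).
P(X=1) = C(9,1)·0.17^1·0.83^8 = 0.344601
P(X≥1) = 1 − 0.186940 = 0.813060
Ratio = 0.344601 / 0.813060 = 0.423832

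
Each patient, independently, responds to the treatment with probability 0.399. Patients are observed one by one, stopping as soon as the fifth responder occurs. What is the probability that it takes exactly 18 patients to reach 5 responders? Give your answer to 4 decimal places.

Y = trial on which the fifth success occurs; negative binomial, r=5, p=0.399.
P(Y=18) = C(17,4) · p^5 · (1−p)^13
= 2380 · 0.010113 · 0.0013347 = 0.032123

0.0321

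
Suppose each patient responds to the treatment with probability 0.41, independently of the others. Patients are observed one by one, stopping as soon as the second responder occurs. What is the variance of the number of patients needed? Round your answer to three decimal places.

7.020

Y = total patients until the second success; negative binomial with r=2, p=0.41.
Var(Y) = r(1−p)/p² = 2·0.59 / 0.41² = 7.01963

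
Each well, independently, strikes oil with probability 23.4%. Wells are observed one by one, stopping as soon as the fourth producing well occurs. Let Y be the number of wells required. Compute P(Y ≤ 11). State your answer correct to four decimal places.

0.2437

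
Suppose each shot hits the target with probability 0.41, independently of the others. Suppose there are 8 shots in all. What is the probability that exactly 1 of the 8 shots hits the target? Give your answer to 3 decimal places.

0.082

X ~ Binomial(n=8, p=0.41).
P(X=1) = C(8,1) · p^1 · (1−p)^7
= 8 · 0.41 · 0.024887 = 0.08163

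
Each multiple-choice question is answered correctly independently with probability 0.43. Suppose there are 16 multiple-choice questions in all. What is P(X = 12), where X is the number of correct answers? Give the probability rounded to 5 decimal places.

X ~ Binomial(n=16, p=0.43).
P(X=12) = C(16,12) · p^12 · (1−p)^4
= 1820 · 3.996e-05 · 0.10556 = 0.0076770

0.00768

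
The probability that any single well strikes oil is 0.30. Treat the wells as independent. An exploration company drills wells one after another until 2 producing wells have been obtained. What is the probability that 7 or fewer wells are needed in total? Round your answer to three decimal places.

0.671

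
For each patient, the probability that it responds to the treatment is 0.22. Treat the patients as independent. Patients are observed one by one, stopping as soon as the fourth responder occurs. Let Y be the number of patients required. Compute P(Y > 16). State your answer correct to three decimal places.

0.519

Needing more than 16 patients ⇔ fewer than 4 successes in the first 16. With X ~ Binomial(16, 0.22), P(Y > 16) = P(X ≤ 3).
  k=0: C(16,0)·0.22^0·0.78^16 = 0.01877
  k=1: C(16,1)·0.22^1·0.78^15 = 0.08472
  k=2: C(16,2)·0.22^2·0.78^14 = 0.17921
  k=3: C(16,3)·0.22^3·0.78^13 = 0.23588
P(X ≤ 3) = 0.51857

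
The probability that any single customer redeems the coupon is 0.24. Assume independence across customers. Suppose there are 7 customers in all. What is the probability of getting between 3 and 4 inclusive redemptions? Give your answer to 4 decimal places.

0.2124

X ~ Binomial(7, 0.24); P(3 ≤ X ≤ 4) = Σ C(7,k) p^k (1−p)^(7−k) over k:
  k=3: C(7,3)·0.24^3·0.76^4 = 0.161420
  k=4: C(7,4)·0.24^4·0.76^3 = 0.050975
Total = 0.212394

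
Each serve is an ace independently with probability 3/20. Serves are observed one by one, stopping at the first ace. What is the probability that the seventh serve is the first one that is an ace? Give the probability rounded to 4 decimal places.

0.0566

Geometric (trials to first success), p = 0.15.
P(Y = 7) = (1−p)^6 · p = 0.37715 · 0.15 = 0.056572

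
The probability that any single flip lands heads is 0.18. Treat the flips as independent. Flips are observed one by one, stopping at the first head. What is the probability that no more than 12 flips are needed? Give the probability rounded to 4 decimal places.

0.9076

Y = number of flips to the first success; geometric, p = 0.18.
P(Y ≤ 12) = 1 − (1−p)^12 = 1 − 0.092420 = 0.907580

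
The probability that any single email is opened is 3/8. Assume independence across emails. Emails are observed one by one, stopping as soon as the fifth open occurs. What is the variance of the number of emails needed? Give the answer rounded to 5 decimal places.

22.22222

Y = total emails until the fifth success; negative binomial with r=5, p=0.375.
Var(Y) = r(1−p)/p² = 5·0.625 / 0.375² = 22.2222222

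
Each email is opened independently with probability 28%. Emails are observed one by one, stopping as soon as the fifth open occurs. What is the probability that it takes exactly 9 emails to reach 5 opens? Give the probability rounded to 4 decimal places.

0.0324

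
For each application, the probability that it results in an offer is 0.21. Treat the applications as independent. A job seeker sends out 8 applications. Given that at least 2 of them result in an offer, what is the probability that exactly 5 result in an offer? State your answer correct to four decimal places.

0.0215

X ~ Binomial(8, 0.21). Want P(X=5 | X≥2) = P(X=5) / P(X≥2).
P(X=5) = C(8,5)·0.21^5·0.79^3 = 0.011276
P(X≥2) = 1 − 0.151711 − 0.322626 = 0.525663
Ratio = 0.011276 / 0.525663 = 0.021452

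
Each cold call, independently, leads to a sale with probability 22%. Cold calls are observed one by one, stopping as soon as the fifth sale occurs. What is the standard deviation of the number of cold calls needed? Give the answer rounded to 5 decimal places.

Y = total cold calls until the fifth success; negative binomial with r=5, p=0.22.
SD(Y) = √[r(1−p)/p²] = √(80.5785124) = 8.9765535

8.97655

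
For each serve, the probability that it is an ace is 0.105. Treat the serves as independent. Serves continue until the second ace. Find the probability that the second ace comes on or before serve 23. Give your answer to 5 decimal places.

Finishing within 23 serves ⇔ at least 2 successes in the first 23. With X ~ Binomial(23, 0.105), P(Y ≤ 23) = 1 − P(X ≤ 1).
  k=0: C(23,0)·0.105^0·0.895^23 = 0.0779704
  k=1: C(23,1)·0.105^1·0.895^22 = 0.2103894
1 − 0.2883598 = 0.7116402

0.71164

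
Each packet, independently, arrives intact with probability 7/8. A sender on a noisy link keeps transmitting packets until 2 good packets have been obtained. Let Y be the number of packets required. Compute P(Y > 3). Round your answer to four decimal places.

0.0430

Needing more than 3 packets ⇔ fewer than 2 successes in the first 3. With X ~ Binomial(3, 0.875), P(Y > 3) = P(X ≤ 1).
  k=0: C(3,0)·0.875^0·0.125^3 = 0.001953
  k=1: C(3,1)·0.875^1·0.125^2 = 0.041016
P(X ≤ 1) = 0.042969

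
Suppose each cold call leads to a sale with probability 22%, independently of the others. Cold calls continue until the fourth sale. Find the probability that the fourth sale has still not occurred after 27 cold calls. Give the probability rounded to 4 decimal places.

0.1247

Needing more than 27 cold calls ⇔ fewer than 4 successes in the first 27. With X ~ Binomial(27, 0.22), P(Y > 27) = P(X ≤ 3).
  k=0: C(27,0)·0.22^0·0.78^27 = 0.001221
  k=1: C(27,1)·0.22^1·0.78^26 = 0.009295
  k=2: C(27,2)·0.22^2·0.78^25 = 0.034081
  k=3: C(27,3)·0.22^3·0.78^24 = 0.080106
P(X ≤ 3) = 0.124703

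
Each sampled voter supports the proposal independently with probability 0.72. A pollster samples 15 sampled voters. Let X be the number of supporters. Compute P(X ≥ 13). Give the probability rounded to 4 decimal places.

X ~ Binomial(15, 0.72); P(X ≥ 13) = Σ C(15,k) p^k (1−p)^(15−k) over k:
  k=13: C(15,13)·0.72^13·0.28^2 = 0.115034
  k=14: C(15,14)·0.72^14·0.28^1 = 0.042258
  k=15: C(15,15)·0.72^15·0.28^0 = 0.007244
Total = 0.164536

0.1645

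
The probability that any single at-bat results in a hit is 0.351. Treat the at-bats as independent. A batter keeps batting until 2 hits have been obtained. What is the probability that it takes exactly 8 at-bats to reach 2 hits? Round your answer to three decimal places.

Y = trial on which the second success occurs; negative binomial, r=2, p=0.351.
P(Y=8) = C(7,1) · p^2 · (1−p)^6
= 7 · 0.1232 · 0.074725 = 0.06444

0.064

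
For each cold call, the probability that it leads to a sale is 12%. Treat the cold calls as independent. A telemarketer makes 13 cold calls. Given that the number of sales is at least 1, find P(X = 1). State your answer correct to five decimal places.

0.41526

X ~ Binomial(13, 0.12). Want P(X=1 | X≥1) = P(X=1) / P(X≥1).
P(X=1) = C(13,1)·0.12^1·0.88^12 = 0.3364470
P(X≥1) = 1 − 0.1897906 = 0.8102094
Ratio = 0.3364470 / 0.8102094 = 0.4152593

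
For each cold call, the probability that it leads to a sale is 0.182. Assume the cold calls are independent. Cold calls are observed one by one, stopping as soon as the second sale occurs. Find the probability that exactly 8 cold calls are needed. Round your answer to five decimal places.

Y = trial on which the second success occurs; negative binomial, r=2, p=0.182.
P(Y=8) = C(7,1) · p^2 · (1−p)^6
= 7 · 0.033124 · 0.29958 = 0.0694641

0.06946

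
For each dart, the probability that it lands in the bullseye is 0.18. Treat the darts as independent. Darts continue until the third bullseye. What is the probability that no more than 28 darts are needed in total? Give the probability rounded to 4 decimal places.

Finishing within 28 darts ⇔ at least 3 successes in the first 28. With X ~ Binomial(28, 0.18), P(Y ≤ 28) = 1 − P(X ≤ 2).
  k=0: C(28,0)·0.18^0·0.82^28 = 0.003862
  k=1: C(28,1)·0.18^1·0.82^27 = 0.023736
  k=2: C(28,2)·0.18^2·0.82^26 = 0.070339
1 − 0.097937 = 0.902063

0.9021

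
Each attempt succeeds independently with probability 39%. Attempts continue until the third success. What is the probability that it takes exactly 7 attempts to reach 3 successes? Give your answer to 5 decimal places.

0.12320

Y = trial on which the third success occurs; negative binomial, r=3, p=0.39.
P(Y=7) = C(6,2) · p^3 · (1−p)^4
= 15 · 0.059319 · 0.13846 = 0.1231982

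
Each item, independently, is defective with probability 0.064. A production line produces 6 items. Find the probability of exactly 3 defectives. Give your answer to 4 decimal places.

X ~ Binomial(n=6, p=0.064).
P(X=3) = C(6,3) · p^3 · (1−p)^3
= 20 · 0.00026214 · 0.82003 = 0.004299

0.0043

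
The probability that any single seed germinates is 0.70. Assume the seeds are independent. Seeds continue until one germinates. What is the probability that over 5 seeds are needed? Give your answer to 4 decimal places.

0.0024

Y = number of seeds to the first success; geometric, p = 0.70.
P(Y > 5) = P(first 5 all fail) = (1−p)^5 = 0.002430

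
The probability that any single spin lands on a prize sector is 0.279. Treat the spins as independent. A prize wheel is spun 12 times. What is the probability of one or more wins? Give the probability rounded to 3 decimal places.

0.980

P(at least one) = 1 − P(none) = 1 − (1 − 0.279)^12
= 1 − 0.01973 = 0.98027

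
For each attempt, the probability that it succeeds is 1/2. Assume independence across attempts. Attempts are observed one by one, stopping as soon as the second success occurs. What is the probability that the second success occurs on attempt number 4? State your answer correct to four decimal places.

0.1875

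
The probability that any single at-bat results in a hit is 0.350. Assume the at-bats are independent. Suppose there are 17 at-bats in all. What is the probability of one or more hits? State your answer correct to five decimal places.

P(at least one) = 1 − P(none) = 1 − (1 − 0.35)^17
= 1 − 0.0006600 = 0.9993400

0.99934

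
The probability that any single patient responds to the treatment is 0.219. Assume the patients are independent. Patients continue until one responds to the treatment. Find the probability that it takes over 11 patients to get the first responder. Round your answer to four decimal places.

0.0659

Y = number of patients to the first success; geometric, p = 0.219.
P(Y > 11) = P(first 11 all fail) = (1−p)^11 = 0.065942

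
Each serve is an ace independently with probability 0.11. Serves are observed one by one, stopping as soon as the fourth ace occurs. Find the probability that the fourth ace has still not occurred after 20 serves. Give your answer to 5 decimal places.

Needing more than 20 serves ⇔ fewer than 4 successes in the first 20. With X ~ Binomial(20, 0.11), P(Y > 20) = P(X ≤ 3).
  k=0: C(20,0)·0.11^0·0.89^20 = 0.0972300
  k=1: C(20,1)·0.11^1·0.89^19 = 0.2403437
  k=2: C(20,2)·0.11^2·0.89^18 = 0.2822014
  k=3: C(20,3)·0.11^3·0.89^17 = 0.2092729
P(X ≤ 3) = 0.8290480

0.82905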